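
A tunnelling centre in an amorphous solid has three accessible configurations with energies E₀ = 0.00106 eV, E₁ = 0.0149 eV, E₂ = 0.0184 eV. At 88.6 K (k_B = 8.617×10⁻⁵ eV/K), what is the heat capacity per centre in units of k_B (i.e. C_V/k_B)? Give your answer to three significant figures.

k_BT = 8.617×10⁻⁵ × 88.6 K = 0.0076347 eV.
Eᵢ/kT = 0.13884, 1.9516, 2.4100.
Z = Σ e^(−Eᵢ/kT) = e^(−0.13884) + e^(−1.9516) + e^(−2.4100) = 0.87037 + 0.14205 + 0.089815 = 1.1022.
⟨E⟩ = 0.0042567 eV, ⟨E²⟩ = 0.000057088 eV².
C_V/k_B = (⟨E²⟩ − ⟨E⟩²)/(kT)² = (0.000057088 − 0.000018119)/0.000058289 = 0.669.

0.669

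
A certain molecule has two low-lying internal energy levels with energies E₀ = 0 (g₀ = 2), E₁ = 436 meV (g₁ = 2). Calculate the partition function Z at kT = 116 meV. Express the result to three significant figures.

Z = 2.05

Eᵢ/kT = 0, 3.7586.
Z = Σ gᵢe^(−Eᵢ/kT) = 2·e^(−0) + 2·e^(−3.7586) = 2.0000 + 0.046633 = 2.0466.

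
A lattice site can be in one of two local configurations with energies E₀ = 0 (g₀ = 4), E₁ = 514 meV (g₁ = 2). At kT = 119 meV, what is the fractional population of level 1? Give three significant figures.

Eᵢ/kT = 0, 4.3193.
Z = Σ gᵢe^(−Eᵢ/kT) = 4·e^(−0) + 2·e^(−4.3193) = 4.0000 + 0.026618 = 4.0266.
P₁ = g₁ e^(−E₁/kT) / Z = 0.026618/4.0266 = 0.00661.

0.00661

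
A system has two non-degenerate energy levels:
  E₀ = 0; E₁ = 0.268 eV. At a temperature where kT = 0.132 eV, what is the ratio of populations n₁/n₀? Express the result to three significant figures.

0.131

n₁/n₀ = exp[−(E₁−E₀)/kT] = exp(−(0.268 eV)/(0.132 eV)) = exp(-2.0303) = 0.131.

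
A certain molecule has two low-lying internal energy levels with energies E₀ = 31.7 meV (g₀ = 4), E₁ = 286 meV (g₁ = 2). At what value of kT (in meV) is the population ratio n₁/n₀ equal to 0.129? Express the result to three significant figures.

188 meV

n₁/n₀ = (g₁/g₀) exp[−(E₁−E₀)/kT] = 0.129.
⇒ (E₁−E₀)/kT = ln((2/4)/0.129) = ln(3.8760) = 1.3548.
kT = 254.3 meV / 1.3548 = 188 meV.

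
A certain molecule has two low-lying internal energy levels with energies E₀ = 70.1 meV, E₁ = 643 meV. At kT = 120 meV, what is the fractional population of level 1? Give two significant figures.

Eᵢ/kT = 0.5842, 5.358.
Z = Σ e^(−Eᵢ/kT) = e^(−0.5842) + e^(−5.358) = 0.5576 + 0.004710 = 0.5623.
P₁ = e^(−E₁/kT) / Z = 0.004710/0.5623 = 0.0084.

0.0084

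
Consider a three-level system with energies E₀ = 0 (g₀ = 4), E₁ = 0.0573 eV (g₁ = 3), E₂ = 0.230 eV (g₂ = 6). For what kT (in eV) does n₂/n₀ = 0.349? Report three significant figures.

n₂/n₀ = (g₂/g₀) exp[−(E₂−E₀)/kT] = 0.349.
⇒ (E₂−E₀)/kT = ln((6/4)/0.349) = ln(4.2980) = 1.4581.
kT = 0.230 eV / 1.4581 = 0.158 eV.

0.158 eV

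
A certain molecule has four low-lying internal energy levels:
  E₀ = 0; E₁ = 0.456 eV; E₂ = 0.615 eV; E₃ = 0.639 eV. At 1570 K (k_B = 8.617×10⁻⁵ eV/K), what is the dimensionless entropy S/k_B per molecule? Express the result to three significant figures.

0.248

k_BT = 8.617×10⁻⁵ × 1570 K = 0.13529 eV.
Eᵢ/kT = 0, 3.3705, 4.5458, 4.7232.
Z = Σ e^(−Eᵢ/kT) = e^(−0) + e^(−3.3705) + e^(−4.5458) + e^(−4.7232) = 1.0000 + 0.034372 + 0.010612 + 0.0088867 = 1.0539.
⟨E⟩ = Σ EᵢPᵢ = 0.026453 eV.
S/k_B = ln Z + ⟨E⟩/kT = ln(1.0539) + 0.026453/0.13529 = 0.052498 + 0.19553 = 0.248.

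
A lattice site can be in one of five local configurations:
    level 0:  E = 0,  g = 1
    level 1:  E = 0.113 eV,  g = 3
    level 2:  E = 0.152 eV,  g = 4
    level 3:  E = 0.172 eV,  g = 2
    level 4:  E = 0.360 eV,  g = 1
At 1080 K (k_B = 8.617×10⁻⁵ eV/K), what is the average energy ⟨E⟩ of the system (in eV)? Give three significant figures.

0.0935 eV

k_BT = 8.617×10⁻⁵ × 1080 K = 0.093064 eV.
Eᵢ/kT = 0, 1.2142, 1.6333, 1.8482, 3.8683.
Z = Σ gᵢe^(−Eᵢ/kT) = 1·e^(−0) + 3·e^(−1.2142) + 4·e^(−1.6333) + 2·e^(−1.8482) + 1·e^(−3.8683) = 1.0000 + 0.89084 + 0.78114 + 0.31504 + 0.020894 = 3.0079.
⟨E⟩ = Σ Eᵢ gᵢe^(−Eᵢ/kT) / Z = (0·1.0000 + 0.113·0.89084 + 0.152·0.78114 + 0.172·0.31504 + 0.360·0.020894) / 3.0079 = 0.0935 eV.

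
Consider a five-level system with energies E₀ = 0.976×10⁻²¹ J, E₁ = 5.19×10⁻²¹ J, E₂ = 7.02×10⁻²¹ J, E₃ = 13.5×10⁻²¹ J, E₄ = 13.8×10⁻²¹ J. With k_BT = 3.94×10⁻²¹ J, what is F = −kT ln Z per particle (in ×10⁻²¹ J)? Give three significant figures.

-0.971 ×10⁻²¹ J

Eᵢ/kT = 0.24772, 1.3173, 1.7817, 3.4264, 3.5025.
Z = Σ e^(−Eᵢ/kT) = e^(−0.24772) + e^(−1.3173) + e^(−1.7817) + e^(−3.4264) + e^(−3.5025) = 0.78058 + 0.26786 + 0.16835 + 0.032504 + 0.030122 = 1.2794.
F = −kT ln Z = −3.94 × ln(1.2794) = −3.94 × 0.24639 = -0.971 ×10⁻²¹ J.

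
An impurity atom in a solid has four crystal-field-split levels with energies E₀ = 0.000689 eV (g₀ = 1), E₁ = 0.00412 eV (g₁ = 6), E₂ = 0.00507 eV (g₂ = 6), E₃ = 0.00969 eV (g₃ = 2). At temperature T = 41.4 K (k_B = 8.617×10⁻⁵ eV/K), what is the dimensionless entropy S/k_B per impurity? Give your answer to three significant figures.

k_BT = 8.617×10⁻⁵ × 41.4 K = 0.0035674 eV.
Eᵢ/kT = 0.19314, 1.1549, 1.4212, 2.7163.
Z = Σ gᵢe^(−Eᵢ/kT) = 1·e^(−0.19314) + 6·e^(−1.1549) + 6·e^(−1.4212) + 2·e^(−2.7163) = 0.82437 + 1.8905 + 1.4485 + 0.13224 = 4.2956.
⟨E⟩ = Σ EᵢPᵢ = 0.0039534 eV.
S/k_B = ln Z + ⟨E⟩/kT = ln(4.2956) + 0.0039534/0.0035674 = 1.4576 + 1.1082 = 2.57.

2.57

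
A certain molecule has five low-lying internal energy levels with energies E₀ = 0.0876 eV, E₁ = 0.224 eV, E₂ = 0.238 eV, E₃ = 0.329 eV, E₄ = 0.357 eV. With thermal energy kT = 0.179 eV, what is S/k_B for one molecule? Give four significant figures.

1.456

Eᵢ/kT = 0.489385, 1.25140, 1.32961, 1.83799, 1.99441.
Z = Σ e^(−Eᵢ/kT) = e^(−0.489385) + e^(−1.25140) + e^(−1.32961) + e^(−1.83799) + e^(−1.99441) = 0.613003 + 0.286104 + 0.264580 + 0.159137 + 0.136094 = 1.45892.
⟨E⟩ = Σ EᵢPᵢ = 0.193087 eV.
S/k_B = ln Z + ⟨E⟩/kT = ln(1.45892) + 0.193087/0.179 = 0.377696 + 1.07870 = 1.456.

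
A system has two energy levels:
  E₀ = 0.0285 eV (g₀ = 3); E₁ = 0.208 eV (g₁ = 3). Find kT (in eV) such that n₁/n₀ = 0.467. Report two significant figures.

0.24 eV

n₁/n₀ = (g₁/g₀) exp[−(E₁−E₀)/kT] = 0.467.
⇒ (E₁−E₀)/kT = ln((3/3)/0.467) = ln(2.141) = 0.7613.
kT = 0.1795 eV / 0.7613 = 0.24 eV.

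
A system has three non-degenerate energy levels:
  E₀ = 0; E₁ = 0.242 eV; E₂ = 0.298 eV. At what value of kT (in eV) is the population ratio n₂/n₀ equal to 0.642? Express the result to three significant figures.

n₂/n₀ = exp[−(E₂−E₀)/kT] = 0.642.
⇒ (E₂−E₀)/kT = ln(1/0.642) = ln(1.5576) = 0.44315.
kT = 0.298 eV / 0.44315 = 0.672 eV.

0.672 eV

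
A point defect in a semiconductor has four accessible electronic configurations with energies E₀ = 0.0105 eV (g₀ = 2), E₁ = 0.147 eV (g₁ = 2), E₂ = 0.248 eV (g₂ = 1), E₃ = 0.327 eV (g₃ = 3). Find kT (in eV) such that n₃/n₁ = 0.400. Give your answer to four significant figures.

n₃/n₁ = (g₃/g₁) exp[−(E₃−E₁)/kT] = 0.400.
⇒ (E₃−E₁)/kT = ln((3/2)/0.400) = ln(3.75000) = 1.32176.
kT = 0.180 eV / 1.32176 = 0.1362 eV.

0.1362 eV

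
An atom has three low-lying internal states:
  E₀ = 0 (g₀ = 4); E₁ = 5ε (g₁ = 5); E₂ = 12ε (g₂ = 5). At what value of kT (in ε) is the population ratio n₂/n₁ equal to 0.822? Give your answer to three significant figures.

35.7 ε

n₂/n₁ = (g₂/g₁) exp[−(E₂−E₁)/kT] = 0.822.
⇒ (E₂−E₁)/kT = ln((5/5)/0.822) = ln(1.2165) = 0.19598.
kT = 7ε / 0.19598 = 35.7 ε.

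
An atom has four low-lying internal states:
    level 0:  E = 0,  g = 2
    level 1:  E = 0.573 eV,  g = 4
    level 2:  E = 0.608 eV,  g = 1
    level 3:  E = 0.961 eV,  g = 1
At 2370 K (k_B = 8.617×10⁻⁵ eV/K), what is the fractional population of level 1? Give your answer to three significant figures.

0.105

k_BT = 8.617×10⁻⁵ × 2370 K = 0.20422 eV.
Eᵢ/kT = 0, 2.8058, 2.9772, 4.7057.
Z = Σ gᵢe^(−Eᵢ/kT) = 2·e^(−0) + 4·e^(−2.8058) + 1·e^(−2.9772) + 1·e^(−4.7057) = 2.0000 + 0.24183 + 0.050935 + 0.0090436 = 2.3018.
P₁ = g₁ e^(−E₁/kT) / Z = 0.24183/2.3018 = 0.105.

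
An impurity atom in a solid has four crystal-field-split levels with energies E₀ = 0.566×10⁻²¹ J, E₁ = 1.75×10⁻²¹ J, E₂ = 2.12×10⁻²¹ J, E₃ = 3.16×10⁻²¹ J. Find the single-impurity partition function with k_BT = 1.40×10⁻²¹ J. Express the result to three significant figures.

Z = 1.28

Eᵢ/kT = 0.40429, 1.2500, 1.5143, 2.2571.
Z = Σ e^(−Eᵢ/kT) = e^(−0.40429) + e^(−1.2500) + e^(−1.5143) + e^(−2.2571) = 0.66745 + 0.28650 + 0.21996 + 0.10465 = 1.2786.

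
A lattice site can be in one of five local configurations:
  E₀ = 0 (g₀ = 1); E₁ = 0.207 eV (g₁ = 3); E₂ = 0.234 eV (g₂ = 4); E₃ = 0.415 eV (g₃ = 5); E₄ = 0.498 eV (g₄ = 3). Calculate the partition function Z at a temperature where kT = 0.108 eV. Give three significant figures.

Z = 2.04

Eᵢ/kT = 0, 1.9167, 2.1667, 3.8426, 4.6111.
Z = Σ gᵢe^(−Eᵢ/kT) = 1·e^(−0) + 3·e^(−1.9167) + 4·e^(−2.1667) + 5·e^(−3.8426) + 3·e^(−4.6111) = 1.0000 + 0.44127 + 0.45822 + 0.10719 + 0.029823 = 2.0365.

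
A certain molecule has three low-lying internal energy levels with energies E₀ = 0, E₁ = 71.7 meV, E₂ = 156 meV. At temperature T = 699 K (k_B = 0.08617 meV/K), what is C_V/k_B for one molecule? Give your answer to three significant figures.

k_BT = 0.08617 × 699 K = 60.233 meV.
Eᵢ/kT = 0, 1.1904, 2.5899.
Z = Σ e^(−Eᵢ/kT) = e^(−0) + e^(−1.1904) + e^(−2.5899) = 1.0000 + 0.30410 + 0.075028 = 1.3791.
⟨E⟩ = 24.297 meV, ⟨E²⟩ = 2457.6 meV².
C_V/k_B = (⟨E²⟩ − ⟨E⟩²)/(kT)² = (2457.6 − 590.34)/3628.0 = 0.515.

0.515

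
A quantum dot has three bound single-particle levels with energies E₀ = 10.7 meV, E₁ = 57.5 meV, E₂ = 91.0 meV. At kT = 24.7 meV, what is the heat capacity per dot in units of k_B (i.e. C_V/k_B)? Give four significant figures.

0.6789

Eᵢ/kT = 0.433198, 2.32794, 3.68421.
Z = Σ e^(−Eᵢ/kT) = e^(−0.433198) + e^(−2.32794) + e^(−3.68421) = 0.648432 + 0.0974964 + 0.0251170 = 0.771045.
⟨E⟩ = 19.2335 meV, ⟨E²⟩ = 784.105 meV².
C_V/k_B = (⟨E²⟩ − ⟨E⟩²)/(kT)² = (784.105 − 369.928)/610.090 = 0.6789.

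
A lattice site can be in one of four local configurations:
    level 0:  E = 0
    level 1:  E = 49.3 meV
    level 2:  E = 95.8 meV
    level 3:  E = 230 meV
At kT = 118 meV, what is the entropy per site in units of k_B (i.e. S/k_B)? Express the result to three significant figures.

Eᵢ/kT = 0, 0.41780, 0.81186, 1.9492.
Z = Σ e^(−Eᵢ/kT) = e^(−0) + e^(−0.41780) + e^(−0.81186) + e^(−1.9492) = 1.0000 + 0.65849 + 0.44403 + 0.14239 = 2.2449.
⟨E⟩ = Σ EᵢPᵢ = 47.998 meV.
S/k_B = ln Z + ⟨E⟩/kT = ln(2.2449) + 47.998/118 = 0.80866 + 0.40676 = 1.22.

1.22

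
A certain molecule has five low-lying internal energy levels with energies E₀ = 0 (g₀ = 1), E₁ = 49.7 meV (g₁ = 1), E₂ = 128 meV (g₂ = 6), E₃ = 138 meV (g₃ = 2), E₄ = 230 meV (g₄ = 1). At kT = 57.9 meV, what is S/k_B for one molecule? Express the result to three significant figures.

1.85

Eᵢ/kT = 0, 0.85838, 2.2107, 2.3834, 3.9724.
Z = Σ gᵢe^(−Eᵢ/kT) = 1·e^(−0) + 1·e^(−0.85838) + 6·e^(−2.2107) + 2·e^(−2.3834) + 1·e^(−3.9724) = 1.0000 + 0.42385 + 0.65774 + 0.18447 + 0.018828 = 2.2849.
⟨E⟩ = Σ EᵢPᵢ = 59.103 meV.
S/k_B = ln Z + ⟨E⟩/kT = ln(2.2849) + 59.103/57.9 = 0.82632 + 1.0208 = 1.85.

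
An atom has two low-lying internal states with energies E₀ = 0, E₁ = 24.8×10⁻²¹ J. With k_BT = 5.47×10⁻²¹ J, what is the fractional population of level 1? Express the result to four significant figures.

0.01063

Eᵢ/kT = 0, 4.53382.
Z = Σ e^(−Eᵢ/kT) = e^(−0) + e^(−4.53382) = 1.00000 + 0.0107396 = 1.01074.
P₁ = e^(−E₁/kT) / Z = 0.0107396/1.01074 = 0.01063.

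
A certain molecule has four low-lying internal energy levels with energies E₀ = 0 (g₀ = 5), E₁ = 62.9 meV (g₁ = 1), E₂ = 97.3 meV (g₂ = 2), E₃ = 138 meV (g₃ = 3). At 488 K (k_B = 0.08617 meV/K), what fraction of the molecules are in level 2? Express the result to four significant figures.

0.03573

k_BT = 0.08617 × 488 K = 42.0510 meV.
Eᵢ/kT = 0, 1.49580, 2.31386, 3.28173.
Z = Σ gᵢe^(−Eᵢ/kT) = 5·e^(−0) + 1·e^(−1.49580) + 2·e^(−2.31386) + 3·e^(−3.28173) = 5.00000 + 0.224069 + 0.197758 + 0.112690 = 5.53452.
P₂ = g₂ e^(−E₂/kT) / Z = 0.197758/5.53452 = 0.03573.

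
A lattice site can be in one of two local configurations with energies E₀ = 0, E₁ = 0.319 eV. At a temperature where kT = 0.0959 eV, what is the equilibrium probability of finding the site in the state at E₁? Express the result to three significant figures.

0.0347

Eᵢ/kT = 0, 3.3264.
Z = Σ e^(−Eᵢ/kT) = e^(−0) + e^(−3.3264) = 1.0000 + 0.035922 = 1.0359.
P₁ = e^(−E₁/kT) / Z = 0.035922/1.0359 = 0.0347.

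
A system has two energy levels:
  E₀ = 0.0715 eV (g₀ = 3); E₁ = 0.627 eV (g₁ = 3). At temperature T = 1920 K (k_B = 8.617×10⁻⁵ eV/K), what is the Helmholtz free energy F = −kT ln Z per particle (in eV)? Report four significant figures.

-0.1159 eV

k_BT = 8.617×10⁻⁵ × 1920 K = 0.165446 eV.
Eᵢ/kT = 0.432165, 3.78976.
Z = Σ gᵢe^(−Eᵢ/kT) = 3·e^(−0.432165) + 3·e^(−3.78976) = 1.94731 + 0.0678031 = 2.01511.
F = −kT ln Z = −0.165446 × ln(2.01511) = −0.165446 × 0.700674 = -0.1159 eV.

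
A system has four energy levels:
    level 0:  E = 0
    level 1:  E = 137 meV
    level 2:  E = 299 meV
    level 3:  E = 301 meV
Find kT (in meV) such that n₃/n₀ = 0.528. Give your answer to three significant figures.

n₃/n₀ = exp[−(E₃−E₀)/kT] = 0.528.
⇒ (E₃−E₀)/kT = ln(1/0.528) = ln(1.8939) = 0.63864.
kT = 301 meV / 0.63864 = 471 meV.

471 meV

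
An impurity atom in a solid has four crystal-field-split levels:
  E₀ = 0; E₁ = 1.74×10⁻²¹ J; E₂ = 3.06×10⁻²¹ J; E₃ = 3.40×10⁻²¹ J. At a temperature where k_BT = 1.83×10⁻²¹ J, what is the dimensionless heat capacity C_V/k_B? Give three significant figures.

Eᵢ/kT = 0, 0.95082, 1.6721, 1.8579.
Z = Σ e^(−Eᵢ/kT) = e^(−0) + e^(−0.95082) + e^(−1.6721) + e^(−1.8579) = 1.0000 + 0.38642 + 0.18785 + 0.15600 = 1.7303.
⟨E⟩ = 1.0273, ⟨E²⟩ = 2.7349.
C_V/k_B = (⟨E²⟩ − ⟨E⟩²)/(kT)² = (2.7349 − 1.0553)/3.3489 = 0.502.

0.502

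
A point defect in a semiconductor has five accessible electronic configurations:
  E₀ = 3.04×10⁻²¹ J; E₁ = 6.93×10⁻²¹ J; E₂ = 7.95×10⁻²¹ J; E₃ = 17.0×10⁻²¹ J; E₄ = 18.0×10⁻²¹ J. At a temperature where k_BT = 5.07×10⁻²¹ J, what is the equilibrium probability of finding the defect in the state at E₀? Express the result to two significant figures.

0.51

Eᵢ/kT = 0.5996, 1.367, 1.568, 3.353, 3.550.
Z = Σ e^(−Eᵢ/kT) = e^(−0.5996) + e^(−1.367) + e^(−1.568) + e^(−3.353) + e^(−3.550) = 0.5490 + 0.2549 + 0.2085 + 0.03498 + 0.02872 = 1.076.
P₀ = e^(−E₀/kT) / Z = 0.5490/1.076 = 0.51.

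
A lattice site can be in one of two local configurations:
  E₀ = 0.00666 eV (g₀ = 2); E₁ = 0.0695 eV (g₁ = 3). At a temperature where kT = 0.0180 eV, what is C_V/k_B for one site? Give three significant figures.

0.509

Eᵢ/kT = 0.37000, 3.8611.
Z = Σ gᵢe^(−Eᵢ/kT) = 2·e^(−0.37000) + 3·e^(−3.8611) = 1.3815 + 0.063135 = 1.4446.
⟨E⟩ = 0.0094065 eV, ⟨E²⟩ = 0.00025352 eV².
C_V/k_B = (⟨E²⟩ − ⟨E⟩²)/(kT)² = (0.00025352 − 0.000088482)/0.00032400 = 0.509.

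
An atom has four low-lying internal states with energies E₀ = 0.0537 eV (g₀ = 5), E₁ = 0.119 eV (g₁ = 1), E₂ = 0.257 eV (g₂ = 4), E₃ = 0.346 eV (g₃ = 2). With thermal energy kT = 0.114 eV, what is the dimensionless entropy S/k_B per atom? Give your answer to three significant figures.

Eᵢ/kT = 0.47105, 1.0439, 2.2544, 3.0351.
Z = Σ gᵢe^(−Eᵢ/kT) = 5·e^(−0.47105) + 1·e^(−1.0439) + 4·e^(−2.2544) + 2·e^(−3.0351) = 3.1217 + 0.35208 + 0.41975 + 0.096140 = 3.9897.
⟨E⟩ = Σ EᵢPᵢ = 0.087895 eV.
S/k_B = ln Z + ⟨E⟩/kT = ln(3.9897) + 0.087895/0.114 = 1.3837 + 0.77101 = 2.15.

2.15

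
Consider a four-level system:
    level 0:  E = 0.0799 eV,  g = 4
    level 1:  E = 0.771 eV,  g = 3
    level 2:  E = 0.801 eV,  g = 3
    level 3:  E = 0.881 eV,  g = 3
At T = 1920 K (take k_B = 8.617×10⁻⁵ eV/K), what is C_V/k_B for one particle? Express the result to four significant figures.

k_BT = 8.617×10⁻⁵ × 1920 K = 0.165446 eV.
Eᵢ/kT = 0.482937, 4.66013, 4.84146, 5.32500.
Z = Σ gᵢe^(−Eᵢ/kT) = 4·e^(−0.482937) + 3·e^(−4.66013) + 3·e^(−4.84146) + 3·e^(−5.32500) = 2.46787 + 0.0283957 + 0.0236866 + 0.0146051 = 2.53456.
⟨E⟩ = 0.0989978 eV, ⟨E²⟩ = 0.0233444 eV².
C_V/k_B = (⟨E²⟩ − ⟨E⟩²)/(kT)² = (0.0233444 − 0.00980056)/0.0273724 = 0.4948.

0.4948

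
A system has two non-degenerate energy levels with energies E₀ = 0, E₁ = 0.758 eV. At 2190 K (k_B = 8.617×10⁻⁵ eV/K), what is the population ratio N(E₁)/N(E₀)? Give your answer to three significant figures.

k_BT = 8.617×10⁻⁵ × 2190 K = 0.18871 eV.
n₁/n₀ = exp[−(E₁−E₀)/kT] = exp(−(0.758 eV)/(0.18871 eV)) = exp(-4.0167) = 0.0180.

0.0180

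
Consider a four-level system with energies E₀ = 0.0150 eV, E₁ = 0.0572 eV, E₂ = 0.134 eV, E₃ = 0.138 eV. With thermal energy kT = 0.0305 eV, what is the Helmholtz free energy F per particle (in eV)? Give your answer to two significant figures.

Eᵢ/kT = 0.4918, 1.875, 4.393, 4.525.
Z = Σ e^(−Eᵢ/kT) = e^(−0.4918) + e^(−1.875) + e^(−4.393) + e^(−4.525) = 0.6115 + 0.1534 + 0.01236 + 0.01083 = 0.7881.
F = −kT ln Z = −0.0305 × ln(0.7881) = −0.0305 × -0.2381 = 0.0073 eV.

0.0073 eV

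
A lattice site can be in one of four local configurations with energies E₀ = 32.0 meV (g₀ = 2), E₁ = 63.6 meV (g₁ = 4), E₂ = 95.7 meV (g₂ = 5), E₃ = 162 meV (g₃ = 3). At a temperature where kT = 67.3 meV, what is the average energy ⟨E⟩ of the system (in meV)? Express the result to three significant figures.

Eᵢ/kT = 0.47548, 0.94502, 1.4220, 2.4071.
Z = Σ gᵢe^(−Eᵢ/kT) = 2·e^(−0.47548) + 4·e^(−0.94502) + 5·e^(−1.4220) + 3·e^(−2.4071) = 1.2432 + 1.5547 + 1.2062 + 0.27023 = 4.2743.
⟨E⟩ = Σ Eᵢ gᵢe^(−Eᵢ/kT) / Z = (32.0·1.2432 + 63.6·1.5547 + 95.7·1.2062 + 162·0.27023) / 4.2743 = 69.7 meV.

69.7 meV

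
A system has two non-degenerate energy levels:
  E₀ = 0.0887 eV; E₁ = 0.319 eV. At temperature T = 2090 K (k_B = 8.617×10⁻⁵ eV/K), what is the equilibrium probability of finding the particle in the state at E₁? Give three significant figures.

k_BT = 8.617×10⁻⁵ × 2090 K = 0.18010 eV.
Eᵢ/kT = 0.49250, 1.7712.
Z = Σ e^(−Eᵢ/kT) = e^(−0.49250) + e^(−1.7712) = 0.61110 + 0.17013 = 0.78123.
P₁ = e^(−E₁/kT) / Z = 0.17013/0.78123 = 0.218.

0.218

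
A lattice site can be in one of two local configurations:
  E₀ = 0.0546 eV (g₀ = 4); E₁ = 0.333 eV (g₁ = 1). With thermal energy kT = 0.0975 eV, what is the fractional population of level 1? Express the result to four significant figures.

Eᵢ/kT = 0.560000, 3.41538.
Z = Σ gᵢe^(−Eᵢ/kT) = 4·e^(−0.560000) + 1·e^(−3.41538) = 2.28484 + 0.0328639 = 2.31770.
P₁ = g₁ e^(−E₁/kT) / Z = 0.0328639/2.31770 = 0.01418.

0.01418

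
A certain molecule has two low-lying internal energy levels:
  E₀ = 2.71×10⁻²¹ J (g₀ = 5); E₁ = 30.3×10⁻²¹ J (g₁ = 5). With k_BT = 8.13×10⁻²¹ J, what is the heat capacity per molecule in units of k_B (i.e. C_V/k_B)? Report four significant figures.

0.3621

Eᵢ/kT = 0.333333, 3.72694.
Z = Σ gᵢe^(−Eᵢ/kT) = 5·e^(−0.333333) + 5·e^(−3.72694) = 3.58266 + 0.120332 = 3.70299.
⟨E⟩ = 3.60656, ⟨E²⟩ = 36.9396.
C_V/k_B = (⟨E²⟩ − ⟨E⟩²)/(kT)² = (36.9396 − 13.0073)/66.0969 = 0.3621.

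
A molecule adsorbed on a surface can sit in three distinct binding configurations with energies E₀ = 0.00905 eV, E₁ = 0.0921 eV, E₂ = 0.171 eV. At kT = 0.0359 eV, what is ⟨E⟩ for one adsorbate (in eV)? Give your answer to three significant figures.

0.0181 eV

Eᵢ/kT = 0.25209, 2.5655, 4.7632.
Z = Σ e^(−Eᵢ/kT) = e^(−0.25209) + e^(−2.5655) + e^(−4.7632) = 0.77717 + 0.076881 + 0.0085382 = 0.86259.
⟨E⟩ = Σ Eᵢ e^(−Eᵢ/kT) / Z = (0.00905·0.77717 + 0.0921·0.076881 + 0.171·0.0085382) / 0.86259 = 0.0181 eV.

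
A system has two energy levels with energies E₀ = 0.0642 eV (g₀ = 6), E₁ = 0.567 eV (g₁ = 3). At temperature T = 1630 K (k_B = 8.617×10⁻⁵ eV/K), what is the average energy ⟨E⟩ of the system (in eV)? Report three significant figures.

0.0711 eV

k_BT = 8.617×10⁻⁵ × 1630 K = 0.14046 eV.
Eᵢ/kT = 0.45707, 4.0367.
Z = Σ gᵢe^(−Eᵢ/kT) = 6·e^(−0.45707) + 3·e^(−4.0367) = 3.7988 + 0.052967 = 3.8518.
⟨E⟩ = Σ Eᵢ gᵢe^(−Eᵢ/kT) / Z = (0.0642·3.7988 + 0.567·0.052967) / 3.8518 = 0.0711 eV.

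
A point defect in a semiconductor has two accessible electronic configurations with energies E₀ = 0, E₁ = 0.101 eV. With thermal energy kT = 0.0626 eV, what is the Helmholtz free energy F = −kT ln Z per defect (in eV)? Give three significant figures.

Eᵢ/kT = 0, 1.6134.
Z = Σ e^(−Eᵢ/kT) = e^(−0) + e^(−1.6134) = 1.0000 + 0.19921 = 1.1992.
F = −kT ln Z = −0.0626 × ln(1.1992) = −0.0626 × 0.18165 = -0.0114 eV.

-0.0114 eV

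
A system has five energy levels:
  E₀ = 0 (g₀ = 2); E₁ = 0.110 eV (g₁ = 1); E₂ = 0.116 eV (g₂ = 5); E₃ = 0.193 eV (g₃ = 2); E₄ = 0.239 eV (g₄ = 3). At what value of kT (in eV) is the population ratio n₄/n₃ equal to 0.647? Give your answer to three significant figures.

n₄/n₃ = (g₄/g₃) exp[−(E₄−E₃)/kT] = 0.647.
⇒ (E₄−E₃)/kT = ln((3/2)/0.647) = ln(2.3184) = 0.84088.
kT = 0.046 eV / 0.84088 = 0.0547 eV.

0.0547 eV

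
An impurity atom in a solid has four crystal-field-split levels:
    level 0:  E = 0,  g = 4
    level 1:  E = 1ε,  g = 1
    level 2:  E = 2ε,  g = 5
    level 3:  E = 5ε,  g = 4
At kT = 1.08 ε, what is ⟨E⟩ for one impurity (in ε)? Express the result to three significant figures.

Eᵢ/kT = 0, 0.92593, 1.8519, 4.6296.
Z = Σ gᵢe^(−Eᵢ/kT) = 4·e^(−0) + 1·e^(−0.92593) + 5·e^(−1.8519) + 4·e^(−4.6296) = 4.0000 + 0.39616 + 0.78469 + 0.039035 = 5.2199.
⟨E⟩ = Σ Eᵢ gᵢe^(−Eᵢ/kT) / Z = (0·4.0000 + 1·0.39616 + 2·0.78469 + 5·0.039035) / 5.2199 = 0.414 ε.

0.414 ε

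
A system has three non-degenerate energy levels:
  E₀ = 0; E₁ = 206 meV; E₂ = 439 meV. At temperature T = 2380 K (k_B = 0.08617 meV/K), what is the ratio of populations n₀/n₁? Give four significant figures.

k_BT = 0.08617 × 2380 K = 205.085 meV.
n₀/n₁ = exp[−(E₀−E₁)/kT] = exp(−(-206 meV)/(205.085 meV)) = exp(1.00446) = 2.730.

2.730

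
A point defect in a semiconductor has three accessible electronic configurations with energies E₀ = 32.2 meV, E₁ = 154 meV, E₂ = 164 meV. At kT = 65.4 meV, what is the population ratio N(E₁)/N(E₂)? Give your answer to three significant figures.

n₁/n₂ = exp[−(E₁−E₂)/kT] = exp(−(-10 meV)/(65.4 meV)) = exp(0.15291) = 1.17.

1.17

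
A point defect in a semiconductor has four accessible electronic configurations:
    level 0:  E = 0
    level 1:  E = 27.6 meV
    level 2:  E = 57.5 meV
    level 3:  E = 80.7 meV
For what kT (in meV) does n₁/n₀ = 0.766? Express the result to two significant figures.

n₁/n₀ = exp[−(E₁−E₀)/kT] = 0.766.
⇒ (E₁−E₀)/kT = ln(1/0.766) = ln(1.305) = 0.2662.
kT = 27.6 meV / 0.2662 = 100 meV.

100 meV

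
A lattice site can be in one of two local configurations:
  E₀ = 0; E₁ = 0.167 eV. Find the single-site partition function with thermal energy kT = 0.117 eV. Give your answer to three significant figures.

Eᵢ/kT = 0, 1.4274.
Z = Σ e^(−Eᵢ/kT) = e^(−0) + e^(−1.4274) = 1.0000 + 0.23993 = 1.2399.

Z = 1.24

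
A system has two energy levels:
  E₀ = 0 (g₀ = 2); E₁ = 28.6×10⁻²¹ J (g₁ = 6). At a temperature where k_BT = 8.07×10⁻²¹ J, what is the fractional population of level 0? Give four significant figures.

Eᵢ/kT = 0, 3.54399.
Z = Σ gᵢe^(−Eᵢ/kT) = 2·e^(−0) + 6·e^(−3.54399) = 2.00000 + 0.173387 = 2.17339.
P₀ = g₀ e^(−E₀/kT) / Z = 2.00000/2.17339 = 0.9202.

0.9202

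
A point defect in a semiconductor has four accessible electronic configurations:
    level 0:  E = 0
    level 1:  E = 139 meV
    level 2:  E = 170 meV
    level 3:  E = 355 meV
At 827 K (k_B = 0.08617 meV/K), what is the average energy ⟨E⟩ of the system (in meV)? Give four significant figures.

k_BT = 0.08617 × 827 K = 71.2626 meV.
Eᵢ/kT = 0, 1.95053, 2.38554, 4.98158.
Z = Σ e^(−Eᵢ/kT) = e^(−0) + e^(−1.95053) + e^(−2.38554) + e^(−4.98158) = 1.00000 + 0.142199 + 0.0920393 + 0.00686321 = 1.24110.
⟨E⟩ = Σ Eᵢ e^(−Eᵢ/kT) / Z = (0·1.00000 + 139·0.142199 + 170·0.0920393 + 355·0.00686321) / 1.24110 = 30.50 meV.

30.50 meV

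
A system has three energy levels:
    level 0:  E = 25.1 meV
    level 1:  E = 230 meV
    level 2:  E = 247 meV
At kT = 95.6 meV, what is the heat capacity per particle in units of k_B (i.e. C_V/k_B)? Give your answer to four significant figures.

0.7229

Eᵢ/kT = 0.262552, 2.40586, 2.58368.
Z = Σ e^(−Eᵢ/kT) = e^(−0.262552) + e^(−2.40586) + e^(−2.58368) = 0.769086 + 0.0901879 + 0.0754957 = 0.934770.
⟨E⟩ = 62.7905 meV, ⟨E²⟩ = 10549.5 meV².
C_V/k_B = (⟨E²⟩ − ⟨E⟩²)/(kT)² = (10549.5 − 3942.65)/9139.36 = 0.7229.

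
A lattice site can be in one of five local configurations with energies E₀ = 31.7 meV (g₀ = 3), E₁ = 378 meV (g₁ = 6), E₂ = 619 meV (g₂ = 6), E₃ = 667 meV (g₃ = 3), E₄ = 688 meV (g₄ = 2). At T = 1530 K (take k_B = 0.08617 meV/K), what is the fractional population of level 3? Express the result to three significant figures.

0.00684

k_BT = 0.08617 × 1530 K = 131.84 meV.
Eᵢ/kT = 0.24044, 2.8671, 4.6951, 5.0592, 5.2184.
Z = Σ gᵢe^(−Eᵢ/kT) = 3·e^(−0.24044) + 6·e^(−2.8671) + 6·e^(−4.6951) + 3·e^(−5.0592) + 2·e^(−5.2184) = 2.3588 + 0.34118 + 0.054840 + 0.019052 + 0.010832 = 2.7847.
P₃ = g₃ e^(−E₃/kT) / Z = 0.019052/2.7847 = 0.00684.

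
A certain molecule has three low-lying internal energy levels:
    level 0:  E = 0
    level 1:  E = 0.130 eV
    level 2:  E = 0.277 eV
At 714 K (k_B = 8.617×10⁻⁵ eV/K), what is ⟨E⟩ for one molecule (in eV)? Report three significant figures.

k_BT = 8.617×10⁻⁵ × 714 K = 0.061525 eV.
Eᵢ/kT = 0, 2.1130, 4.5022.
Z = Σ e^(−Eᵢ/kT) = e^(−0) + e^(−2.1130) + e^(−4.5022) = 1.0000 + 0.12087 + 0.011085 = 1.1320.
⟨E⟩ = Σ Eᵢ e^(−Eᵢ/kT) / Z = (0·1.0000 + 0.130·0.12087 + 0.277·0.011085) / 1.1320 = 0.0166 eV.

0.0166 eV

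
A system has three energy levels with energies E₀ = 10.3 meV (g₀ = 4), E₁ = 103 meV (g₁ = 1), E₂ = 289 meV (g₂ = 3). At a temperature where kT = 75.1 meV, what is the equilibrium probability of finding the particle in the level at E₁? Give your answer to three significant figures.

Eᵢ/kT = 0.13715, 1.3715, 3.8482.
Z = Σ gᵢe^(−Eᵢ/kT) = 4·e^(−0.13715) + 1·e^(−1.3715) + 3·e^(−3.8482) = 3.4874 + 0.25373 + 0.063954 = 3.8051.
P₁ = g₁ e^(−E₁/kT) / Z = 0.25373/3.8051 = 0.0667.

0.0667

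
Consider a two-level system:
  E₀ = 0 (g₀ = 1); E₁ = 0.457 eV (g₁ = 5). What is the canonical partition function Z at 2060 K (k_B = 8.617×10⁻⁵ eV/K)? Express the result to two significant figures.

k_BT = 8.617×10⁻⁵ × 2060 K = 0.1775 eV.
Eᵢ/kT = 0, 2.575.
Z = Σ gᵢe^(−Eᵢ/kT) = 1·e^(−0) + 5·e^(−2.575) = 1.000 + 0.3808 = 1.381.

Z = 1.4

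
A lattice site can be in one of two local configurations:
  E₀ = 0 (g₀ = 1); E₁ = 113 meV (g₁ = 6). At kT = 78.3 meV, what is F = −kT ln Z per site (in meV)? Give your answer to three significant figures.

Eᵢ/kT = 0, 1.4432.
Z = Σ gᵢe^(−Eᵢ/kT) = 1·e^(−0) + 6·e^(−1.4432) = 1.0000 + 1.4170 = 2.4170.
F = −kT ln Z = −78.3 × ln(2.4170) = −78.3 × 0.88253 = -69.1 meV.

-69.1 meV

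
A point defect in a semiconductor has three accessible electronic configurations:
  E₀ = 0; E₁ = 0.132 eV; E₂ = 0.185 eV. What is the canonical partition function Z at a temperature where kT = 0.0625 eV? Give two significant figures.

Eᵢ/kT = 0, 2.112, 2.960.
Z = Σ e^(−Eᵢ/kT) = e^(−0) + e^(−2.112) + e^(−2.960) = 1.000 + 0.1210 + 0.05182 = 1.173.

Z = 1.2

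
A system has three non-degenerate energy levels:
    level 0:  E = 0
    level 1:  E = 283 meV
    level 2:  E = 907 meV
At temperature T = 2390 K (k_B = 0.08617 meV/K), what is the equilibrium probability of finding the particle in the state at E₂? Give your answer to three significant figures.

0.00966

k_BT = 0.08617 × 2390 K = 205.95 meV.
Eᵢ/kT = 0, 1.3741, 4.4040.
Z = Σ e^(−Eᵢ/kT) = e^(−0) + e^(−1.3741) + e^(−4.4040) = 1.0000 + 0.25307 + 0.012228 = 1.2653.
P₂ = e^(−E₂/kT) / Z = 0.012228/1.2653 = 0.00966.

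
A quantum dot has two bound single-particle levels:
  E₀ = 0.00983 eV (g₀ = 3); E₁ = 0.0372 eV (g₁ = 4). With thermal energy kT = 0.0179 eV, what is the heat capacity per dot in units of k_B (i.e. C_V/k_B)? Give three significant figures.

Eᵢ/kT = 0.54916, 2.0782.
Z = Σ gᵢe^(−Eᵢ/kT) = 3·e^(−0.54916) + 4·e^(−2.0782) = 1.7323 + 0.50062 = 2.2329.
⟨E⟩ = 0.015966 eV, ⟨E²⟩ = 0.00038522 eV².
C_V/k_B = (⟨E²⟩ − ⟨E⟩²)/(kT)² = (0.00038522 − 0.00025491)/0.00032041 = 0.407.

0.407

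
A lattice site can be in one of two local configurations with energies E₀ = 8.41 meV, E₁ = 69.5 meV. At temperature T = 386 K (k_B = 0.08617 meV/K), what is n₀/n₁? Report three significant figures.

6.28

k_BT = 0.08617 × 386 K = 33.262 meV.
n₀/n₁ = exp[−(E₀−E₁)/kT] = exp(−(-61.09 meV)/(33.262 meV)) = exp(1.8366) = 6.28.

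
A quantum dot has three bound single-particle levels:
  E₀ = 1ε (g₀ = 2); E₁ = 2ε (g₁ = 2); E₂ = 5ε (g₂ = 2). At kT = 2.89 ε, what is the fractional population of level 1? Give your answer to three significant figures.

0.361

Eᵢ/kT = 0.34602, 0.69204, 1.7301.
Z = Σ gᵢe^(−Eᵢ/kT) = 2·e^(−0.34602) + 2·e^(−0.69204) + 2·e^(−1.7301) = 1.4150 + 1.0011 + 0.35453 = 2.7706.
P₁ = g₁ e^(−E₁/kT) / Z = 1.0011/2.7706 = 0.361.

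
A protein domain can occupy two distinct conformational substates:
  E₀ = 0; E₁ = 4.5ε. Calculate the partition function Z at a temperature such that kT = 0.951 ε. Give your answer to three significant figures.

Z = 1.01

Eᵢ/kT = 0, 4.7319.
Z = Σ e^(−Eᵢ/kT) = e^(−0) + e^(−4.7319) = 1.0000 + 0.0088097 = 1.0088.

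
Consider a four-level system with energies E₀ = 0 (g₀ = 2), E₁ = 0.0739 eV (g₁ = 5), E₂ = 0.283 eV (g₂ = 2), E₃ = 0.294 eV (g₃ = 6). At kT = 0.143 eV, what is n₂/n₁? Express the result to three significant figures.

n₂/n₁ = (g₂/g₁) exp[−(E₂−E₁)/kT] = (2/5) × exp(−(0.2091 eV)/(0.143 eV)) = (2/5) × exp(-1.4622) = 0.0927.

0.0927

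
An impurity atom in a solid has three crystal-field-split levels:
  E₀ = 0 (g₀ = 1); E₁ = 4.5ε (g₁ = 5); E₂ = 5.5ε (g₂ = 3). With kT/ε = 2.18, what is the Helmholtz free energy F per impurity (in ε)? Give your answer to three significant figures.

Eᵢ/kT = 0, 2.0642, 2.5229.
Z = Σ gᵢe^(−Eᵢ/kT) = 1·e^(−0) + 5·e^(−2.0642) + 3·e^(−2.5229) = 1.0000 + 0.63460 + 0.24068 = 1.8753.
F = −kT ln Z = −2.18 × ln(1.8753) = −2.18 × 0.62877 = -1.37 ε.

-1.37 ε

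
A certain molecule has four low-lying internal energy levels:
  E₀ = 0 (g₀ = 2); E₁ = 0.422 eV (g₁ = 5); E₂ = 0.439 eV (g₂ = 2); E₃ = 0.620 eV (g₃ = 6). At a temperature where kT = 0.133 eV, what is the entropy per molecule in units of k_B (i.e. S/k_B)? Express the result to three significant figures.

1.35

Eᵢ/kT = 0, 3.1729, 3.3008, 4.6617.
Z = Σ gᵢe^(−Eᵢ/kT) = 2·e^(−0) + 5·e^(−3.1729) + 2·e^(−3.3008) + 6·e^(−4.6617) = 2.0000 + 0.20941 + 0.073707 + 0.056702 = 2.3398.
⟨E⟩ = Σ EᵢPᵢ = 0.066623 eV.
S/k_B = ln Z + ⟨E⟩/kT = ln(2.3398) + 0.066623/0.133 = 0.85007 + 0.50092 = 1.35.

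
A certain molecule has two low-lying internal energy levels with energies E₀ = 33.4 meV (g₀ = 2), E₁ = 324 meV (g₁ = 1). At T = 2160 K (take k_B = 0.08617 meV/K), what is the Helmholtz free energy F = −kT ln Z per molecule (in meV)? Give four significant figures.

-114.2 meV

k_BT = 0.08617 × 2160 K = 186.127 meV.
Eᵢ/kT = 0.179447, 1.74075.
Z = Σ gᵢe^(−Eᵢ/kT) = 2·e^(−0.179447) + 1·e^(−1.74075) = 1.67146 + 0.175389 = 1.84685.
F = −kT ln Z = −186.127 × ln(1.84685) = −186.127 × 0.613481 = -114.2 meV.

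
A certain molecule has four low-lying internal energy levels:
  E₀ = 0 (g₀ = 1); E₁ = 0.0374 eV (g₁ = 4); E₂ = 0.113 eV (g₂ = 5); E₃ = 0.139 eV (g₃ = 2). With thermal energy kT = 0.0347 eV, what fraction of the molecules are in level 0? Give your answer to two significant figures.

Eᵢ/kT = 0, 1.078, 3.256, 4.006.
Z = Σ gᵢe^(−Eᵢ/kT) = 1·e^(−0) + 4·e^(−1.078) + 5·e^(−3.256) + 2·e^(−4.006) = 1.000 + 1.361 + 0.1927 + 0.03641 = 2.590.
P₀ = g₀ e^(−E₀/kT) / Z = 1.000/2.590 = 0.39.

0.39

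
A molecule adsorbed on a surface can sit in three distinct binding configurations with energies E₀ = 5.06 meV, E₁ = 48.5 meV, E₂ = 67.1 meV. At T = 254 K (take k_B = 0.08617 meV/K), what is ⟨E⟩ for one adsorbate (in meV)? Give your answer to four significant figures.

k_BT = 0.08617 × 254 K = 21.8872 meV.
Eᵢ/kT = 0.231185, 2.21591, 3.06572.
Z = Σ e^(−Eᵢ/kT) = e^(−0.231185) + e^(−2.21591) + e^(−3.06572) = 0.793593 + 0.109054 + 0.0466203 = 0.949267.
⟨E⟩ = Σ Eᵢ e^(−Eᵢ/kT) / Z = (5.06·0.793593 + 48.5·0.109054 + 67.1·0.0466203) / 0.949267 = 13.10 meV.

13.10 meV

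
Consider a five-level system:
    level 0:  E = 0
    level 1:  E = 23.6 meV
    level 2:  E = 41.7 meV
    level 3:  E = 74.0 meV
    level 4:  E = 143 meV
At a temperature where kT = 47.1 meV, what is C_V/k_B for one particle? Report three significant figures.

Eᵢ/kT = 0, 0.50106, 0.88535, 1.5711, 3.0361.
Z = Σ e^(−Eᵢ/kT) = e^(−0) + e^(−0.50106) + e^(−0.88535) + e^(−1.5711) + e^(−3.0361) = 1.0000 + 0.60589 + 0.41257 + 0.20782 + 0.048022 = 2.2743.
⟨E⟩ = 23.633 meV, ⟨E²⟩ = 1396.0 meV².
C_V/k_B = (⟨E²⟩ − ⟨E⟩²)/(kT)² = (1396.0 − 558.52)/2218.4 = 0.378.

0.378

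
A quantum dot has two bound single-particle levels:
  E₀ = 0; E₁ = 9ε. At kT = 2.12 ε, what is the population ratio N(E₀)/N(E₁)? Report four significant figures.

n₀/n₁ = exp[−(E₀−E₁)/kT] = exp(−(-9ε)/(2.12ε)) = exp(4.24528) = 69.78.

69.78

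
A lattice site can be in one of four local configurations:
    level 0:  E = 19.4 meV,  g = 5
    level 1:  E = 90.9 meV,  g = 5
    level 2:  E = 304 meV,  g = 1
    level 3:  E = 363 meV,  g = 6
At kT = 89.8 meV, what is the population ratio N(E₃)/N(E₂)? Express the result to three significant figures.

3.11

n₃/n₂ = (g₃/g₂) exp[−(E₃−E₂)/kT] = (6/1) × exp(−(59 meV)/(89.8 meV)) = (6/1) × exp(-0.65702) = 3.11.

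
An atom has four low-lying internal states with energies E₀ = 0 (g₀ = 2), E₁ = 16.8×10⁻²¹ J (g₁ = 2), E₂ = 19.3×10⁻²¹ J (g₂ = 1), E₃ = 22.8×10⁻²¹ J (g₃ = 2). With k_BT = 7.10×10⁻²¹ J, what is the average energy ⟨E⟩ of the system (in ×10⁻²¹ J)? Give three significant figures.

2.68 ×10⁻²¹ J

Eᵢ/kT = 0, 2.3662, 2.7183, 3.2113.
Z = Σ gᵢe^(−Eᵢ/kT) = 2·e^(−0) + 2·e^(−2.3662) + 1·e^(−2.7183) + 2·e^(−3.2113) = 2.0000 + 0.18767 + 0.065987 + 0.080608 = 2.3343.
⟨E⟩ = Σ Eᵢ gᵢe^(−Eᵢ/kT) / Z = (0·2.0000 + 16.8·0.18767 + 19.3·0.065987 + 22.8·0.080608) / 2.3343 = 2.68 ×10⁻²¹ J.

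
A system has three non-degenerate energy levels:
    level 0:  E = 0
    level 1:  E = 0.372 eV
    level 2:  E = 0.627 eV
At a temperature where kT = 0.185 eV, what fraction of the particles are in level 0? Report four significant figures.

Eᵢ/kT = 0, 2.01081, 3.38919.
Z = Σ e^(−Eᵢ/kT) = e^(−0) + e^(−2.01081) + e^(−3.38919) = 1.00000 + 0.133880 + 0.0337360 = 1.16762.
P₀ = e^(−E₀/kT) / Z = 1.00000/1.16762 = 0.8564.

0.8564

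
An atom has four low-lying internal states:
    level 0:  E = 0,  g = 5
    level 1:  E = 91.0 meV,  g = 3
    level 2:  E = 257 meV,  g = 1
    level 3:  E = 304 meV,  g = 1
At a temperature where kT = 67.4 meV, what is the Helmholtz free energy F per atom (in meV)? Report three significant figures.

Eᵢ/kT = 0, 1.3501, 3.8131, 4.5104.
Z = Σ gᵢe^(−Eᵢ/kT) = 5·e^(−0) + 3·e^(−1.3501) + 1·e^(−3.8131) + 1·e^(−4.5104) = 5.0000 + 0.77764 + 0.022080 + 0.010994 = 5.8107.
F = −kT ln Z = −67.4 × ln(5.8107) = −67.4 × 1.7597 = -119 meV.

-119 meV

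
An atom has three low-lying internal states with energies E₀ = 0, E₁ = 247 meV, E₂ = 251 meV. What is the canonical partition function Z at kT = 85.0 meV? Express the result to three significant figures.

Z = 1.11

Eᵢ/kT = 0, 2.9059, 2.9529.
Z = Σ e^(−Eᵢ/kT) = e^(−0) + e^(−2.9059) + e^(−2.9529) = 1.0000 + 0.054700 + 0.052188 = 1.1069.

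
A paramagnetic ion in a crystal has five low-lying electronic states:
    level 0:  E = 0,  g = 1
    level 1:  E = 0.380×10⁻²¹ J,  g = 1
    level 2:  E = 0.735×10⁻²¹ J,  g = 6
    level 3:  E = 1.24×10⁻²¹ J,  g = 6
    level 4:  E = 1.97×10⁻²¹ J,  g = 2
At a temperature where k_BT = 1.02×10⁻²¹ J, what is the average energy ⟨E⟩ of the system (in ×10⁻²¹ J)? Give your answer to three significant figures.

0.776 ×10⁻²¹ J

Eᵢ/kT = 0, 0.37255, 0.72059, 1.2157, 1.9314.
Z = Σ gᵢe^(−Eᵢ/kT) = 1·e^(−0) + 1·e^(−0.37255) + 6·e^(−0.72059) + 6·e^(−1.2157) + 2·e^(−1.9314) = 1.0000 + 0.68898 + 2.9188 + 1.7790 + 0.28989 = 6.6767.
⟨E⟩ = Σ Eᵢ gᵢe^(−Eᵢ/kT) / Z = (0·1.0000 + 0.380·0.68898 + 0.735·2.9188 + 1.24·1.7790 + 1.97·0.28989) / 6.6767 = 0.776 ×10⁻²¹ J.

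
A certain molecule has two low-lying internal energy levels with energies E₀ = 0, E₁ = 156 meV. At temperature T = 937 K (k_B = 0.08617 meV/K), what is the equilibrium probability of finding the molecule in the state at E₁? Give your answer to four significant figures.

0.1265

k_BT = 0.08617 × 937 K = 80.7413 meV.
Eᵢ/kT = 0, 1.93210.
Z = Σ e^(−Eᵢ/kT) = e^(−0) + e^(−1.93210) = 1.00000 + 0.144844 = 1.14484.
P₁ = e^(−E₁/kT) / Z = 0.144844/1.14484 = 0.1265.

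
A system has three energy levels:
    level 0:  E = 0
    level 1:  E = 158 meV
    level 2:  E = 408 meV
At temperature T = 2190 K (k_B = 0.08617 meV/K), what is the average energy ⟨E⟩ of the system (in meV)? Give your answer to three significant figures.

74.5 meV

k_BT = 0.08617 × 2190 K = 188.71 meV.
Eᵢ/kT = 0, 0.83726, 2.1620.
Z = Σ e^(−Eᵢ/kT) = e^(−0) + e^(−0.83726) + e^(−2.1620) = 1.0000 + 0.43290 + 0.11509 = 1.5480.
⟨E⟩ = Σ Eᵢ e^(−Eᵢ/kT) / Z = (0·1.0000 + 158·0.43290 + 408·0.11509) / 1.5480 = 74.5 meV.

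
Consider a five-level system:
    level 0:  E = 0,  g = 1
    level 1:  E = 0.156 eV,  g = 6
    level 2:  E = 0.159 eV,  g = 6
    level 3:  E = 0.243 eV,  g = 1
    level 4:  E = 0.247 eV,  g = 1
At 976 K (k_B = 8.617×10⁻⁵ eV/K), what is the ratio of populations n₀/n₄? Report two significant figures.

19

k_BT = 8.617×10⁻⁵ × 976 K = 0.08410 eV.
n₀/n₄ = (g₀/g₄) exp[−(E₀−E₄)/kT] = (1/1) × exp(−(-0.247 eV)/(0.08410 eV)) = (1/1) × exp(2.937) = 19.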